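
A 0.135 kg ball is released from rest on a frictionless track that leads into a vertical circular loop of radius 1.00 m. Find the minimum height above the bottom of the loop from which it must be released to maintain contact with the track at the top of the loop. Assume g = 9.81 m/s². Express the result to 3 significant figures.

h = 2.50 m

At the top, for minimum speed gravity alone supplies the centripetal force: mg = mv_top²/r ⇒ v_top² = gr = 9.810 m²/s²
Energy conservation from release height h to the top (height 2r): mgh = ½mv_top² + mg(2r)
h = v_top²/(2g) + 2r = r/2 + 2r = 5r/2 = 2.500 m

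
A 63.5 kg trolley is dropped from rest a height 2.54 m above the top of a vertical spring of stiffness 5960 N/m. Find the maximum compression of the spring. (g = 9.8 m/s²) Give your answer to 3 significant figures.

Take the reference level at the top of the uncompressed spring. At max compression the trolley has fallen H + x and is momentarily at rest:
mg(H + x) = ½kx²
½(5960)x² − (63.5)(9.8)x − (63.5)(9.8)(2.54) = 0
2980x² − 622.3x − 1581 = 0
x = [622.3 + √(387257 + 1.8841e+07)]/(2 × 2980) = 0.8402 m

x = 0.840 m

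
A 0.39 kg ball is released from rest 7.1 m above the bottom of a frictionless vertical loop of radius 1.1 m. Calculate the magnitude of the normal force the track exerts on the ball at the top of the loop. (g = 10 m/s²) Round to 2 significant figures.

N = 31 N

Energy from release to top (height 2r): mgh = ½mv_top² + mg(2r)
v_top² = 2g(h − 2r) = 2(10)(7.1 − 2.200) = 98.000 m²/s²
At the top, both N and weight point toward the centre: N + mg = mv_top²/r
N = m(v_top²/r − g) = 0.39(98.000/1.1 − 10) = 30.85 N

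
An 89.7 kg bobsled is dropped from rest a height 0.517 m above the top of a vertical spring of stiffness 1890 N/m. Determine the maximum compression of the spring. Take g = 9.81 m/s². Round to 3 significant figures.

x = 1.30 m

Take the reference level at the top of the uncompressed spring. At max compression the bobsled has fallen H + x and is momentarily at rest:
mg(H + x) = ½kx²
½(1890)x² − (89.7)(9.81)x − (89.7)(9.81)(0.517) = 0
945.0x² − 880.0x − 454.9 = 0
x = [880.0 + √(774324 + 1.7197e+06)]/(2 × 945.0) = 1.301 m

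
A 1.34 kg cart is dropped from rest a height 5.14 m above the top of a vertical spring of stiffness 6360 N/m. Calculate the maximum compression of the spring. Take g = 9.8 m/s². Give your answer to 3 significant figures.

Measuring PE from the top of the relaxed spring, at max compression the cart has dropped H + x with zero KE, so:
mg(H + x) = ½kx²
½(6360)x² − (1.34)(9.8)x − (1.34)(9.8)(5.14) = 0
3180x² − 13.13x − 67.50 = 0
x = [13.13 + √(172.4 + 858581)]/(2 × 3180) = 0.1478 m

x = 0.148 m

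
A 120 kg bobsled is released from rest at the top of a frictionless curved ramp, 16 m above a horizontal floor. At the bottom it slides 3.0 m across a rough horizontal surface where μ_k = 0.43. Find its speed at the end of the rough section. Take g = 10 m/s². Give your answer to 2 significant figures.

Energy bookkeeping (friction removes W_f = μ_k N d):
mgh = ½mv² + μ_k m g d
W_f = μ_k mg d = (0.43)(120)(10)(3.0) = 1548 J
½mv² = mgh − W_f = 19200 − 1548 = 17652 J
v = √(2 × 17652/120) = 17.15 m/s

v = 17 m/s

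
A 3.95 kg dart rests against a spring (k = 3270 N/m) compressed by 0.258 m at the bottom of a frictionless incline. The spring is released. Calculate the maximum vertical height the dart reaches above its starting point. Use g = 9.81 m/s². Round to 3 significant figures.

h = 2.81 m

At maximum height the dart is at rest, so ½kx² = mgh
h = kx²/(2mg) = (3270)(0.258)²/(2 × 3.95 × 9.81) = 2.809 m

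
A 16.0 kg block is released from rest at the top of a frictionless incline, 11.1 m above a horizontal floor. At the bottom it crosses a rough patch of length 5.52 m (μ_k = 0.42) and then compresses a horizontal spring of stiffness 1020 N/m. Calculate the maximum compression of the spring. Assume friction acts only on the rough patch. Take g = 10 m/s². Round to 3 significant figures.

Initial energy: E₁ = mgh = (16.0)(10)(11.1) = 1776.0 J
Friction removes W_f = μ_k mg d = (0.42)(16.0)(10)(5.52) = 370.9 J
Energy reaching the spring: E = 1776.0 − 370.9 = 1405.1 J
At max compression ½kx² = E ⇒ x = √(2E/k) = √(2 × 1405.1/1020) = 1.660 m

x = 1.66 m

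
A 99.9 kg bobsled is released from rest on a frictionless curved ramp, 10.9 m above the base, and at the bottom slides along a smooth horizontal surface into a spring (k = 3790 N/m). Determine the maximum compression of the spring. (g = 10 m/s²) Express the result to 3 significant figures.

At max compression the bobsled is momentarily at rest: mgh = ½kx²
x = √(2mgh/k) = √(2 × 99.9 × 10 × 10.9 / 3790) = 2.397 m

x = 2.40 m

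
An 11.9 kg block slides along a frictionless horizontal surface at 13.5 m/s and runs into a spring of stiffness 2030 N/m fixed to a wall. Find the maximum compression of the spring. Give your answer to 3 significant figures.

At max compression the block is momentarily at rest: ½mv² = ½kx²
x = v√(m/k) = 13.5 × √(11.9/2030) = 1.034 m

x = 1.03 m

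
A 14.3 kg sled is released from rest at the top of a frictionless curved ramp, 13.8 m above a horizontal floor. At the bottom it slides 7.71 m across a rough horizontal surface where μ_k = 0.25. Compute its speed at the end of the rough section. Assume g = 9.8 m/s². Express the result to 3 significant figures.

v = 15.3 m/s

Energy bookkeeping (friction removes W_f = μ_k N d):
mgh = ½mv² + μ_k m g d
W_f = μ_k mg d = (0.25)(14.3)(9.8)(7.71) = 270.1 J
½mv² = mgh − W_f = 1933.9 − 270.1 = 1663.8 J
v = √(2 × 1663.8/14.3) = 15.25 m/s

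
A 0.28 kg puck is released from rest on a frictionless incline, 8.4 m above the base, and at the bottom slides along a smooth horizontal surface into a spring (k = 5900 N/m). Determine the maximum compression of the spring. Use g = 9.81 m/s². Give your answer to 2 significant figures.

x = 0.088 m

At max compression the puck is momentarily at rest: mgh = ½kx²
x = √(2mgh/k) = √(2 × 0.28 × 9.81 × 8.4 / 5900) = 0.08844 m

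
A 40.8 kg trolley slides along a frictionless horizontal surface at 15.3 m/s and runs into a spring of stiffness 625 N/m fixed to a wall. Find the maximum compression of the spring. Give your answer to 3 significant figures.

x = 3.91 m

At max compression the trolley is momentarily at rest: ½mv² = ½kx²
x = v√(m/k) = 15.3 × √(40.8/625) = 3.909 m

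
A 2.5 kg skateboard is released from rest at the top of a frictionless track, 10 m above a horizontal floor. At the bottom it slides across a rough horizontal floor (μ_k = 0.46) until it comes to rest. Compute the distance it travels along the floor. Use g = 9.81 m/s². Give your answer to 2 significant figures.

d = 22 m

Energy bookkeeping (friction removes W_f = μ_k N d):
At rest all PE has been dissipated by friction: mgh = μ_k m g d
d = h/μ_k = 10/0.46 = 21.74 m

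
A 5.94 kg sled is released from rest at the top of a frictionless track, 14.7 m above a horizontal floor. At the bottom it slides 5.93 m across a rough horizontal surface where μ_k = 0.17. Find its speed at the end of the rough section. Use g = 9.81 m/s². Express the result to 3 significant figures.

v = 16.4 m/s

Applying the work–energy principle:
mgh = ½mv² + μ_k m g d
W_f = μ_k mg d = (0.17)(5.94)(9.81)(5.93) = 58.74 J
½mv² = mgh − W_f = 856.59 − 58.74 = 797.85 J
v = √(2 × 797.85/5.94) = 16.39 m/s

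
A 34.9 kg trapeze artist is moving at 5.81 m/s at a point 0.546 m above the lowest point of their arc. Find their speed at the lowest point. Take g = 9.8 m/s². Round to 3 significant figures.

v = 6.67 m/s

Energy conservation between the two points: ½mv₀² + mgh = ½mv²
v² = v₀² + 2gh = (5.81)² + 2(9.8)(0.546) = 44.458
v = √44.458 = 6.668 m/s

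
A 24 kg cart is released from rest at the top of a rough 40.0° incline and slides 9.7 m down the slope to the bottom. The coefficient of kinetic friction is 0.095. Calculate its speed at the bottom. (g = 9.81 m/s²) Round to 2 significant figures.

Taking the bottom as reference, mgh = ½mv² + μ_k N L with h = L sinθ, N = mg cosθ:
mgh = mgL sinθ = (24)(9.81)(9.7)sin40.0° = 1468.0 J
W_f = μ_k mg cosθ · L = (0.095)(24)(9.81)cos40.0°·9.7 = 166.2 J
½mv² = 1468.0 − 166.2 = 1301.8 J
v = √(2 × 1301.8/24) = 10.42 m/s

v = 10 m/s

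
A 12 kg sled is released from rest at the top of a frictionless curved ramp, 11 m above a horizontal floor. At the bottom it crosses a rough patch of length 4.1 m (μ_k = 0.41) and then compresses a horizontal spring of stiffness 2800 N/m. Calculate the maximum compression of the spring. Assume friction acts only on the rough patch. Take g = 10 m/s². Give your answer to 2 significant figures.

x = 0.89 m

Initial energy: E₁ = mgh = (12)(10)(11) = 1320.0 J
Friction removes W_f = μ_k mg d = (0.41)(12)(10)(4.1) = 201.7 J
Energy reaching the spring: E = 1320.0 − 201.7 = 1118.3 J
At max compression ½kx² = E ⇒ x = √(2E/k) = √(2 × 1118.3/2800) = 0.8937 m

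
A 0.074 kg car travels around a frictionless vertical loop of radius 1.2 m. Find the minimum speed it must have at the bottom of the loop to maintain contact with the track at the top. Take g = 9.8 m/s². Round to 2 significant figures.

v = 7.7 m/s

At the top: mg = mv_top²/r ⇒ v_top² = gr = 11.76 m²/s²
Energy from bottom to top (height 2r): ½mv_bot² = ½mv_top² + mg(2r)
v_bot² = gr + 4gr = 5gr = 58.80
v_bot = √(5gr) = 7.668 m/s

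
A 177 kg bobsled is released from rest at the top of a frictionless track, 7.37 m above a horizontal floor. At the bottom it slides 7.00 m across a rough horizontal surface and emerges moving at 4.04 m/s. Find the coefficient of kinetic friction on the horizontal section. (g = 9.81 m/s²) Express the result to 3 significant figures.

Energy at the top = energy at the end + work done against friction:
mgh = ½mv² + μ_k m g d
mgh = 12797 J; ½mv² = 1444.5 J
W_f = 12797 − 1444.5 = 11353 J
μ_k = W_f/(mg·d) = 11353/(1736 × 7.00) = 0.9340

μ_k = 0.934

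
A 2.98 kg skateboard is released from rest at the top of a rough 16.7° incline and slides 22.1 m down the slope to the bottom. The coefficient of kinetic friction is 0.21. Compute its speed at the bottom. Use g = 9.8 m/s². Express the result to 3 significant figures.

Energy: mgh = ½mv² + W_f, with h = L sinθ and W_f = μ_k (mg cosθ) L
mgh = mgL sinθ = (2.98)(9.8)(22.1)sin16.7° = 185.46 J
W_f = μ_k mg cosθ · L = (0.21)(2.98)(9.8)cos16.7°·22.1 = 129.8 J
½mv² = 185.46 − 129.8 = 55.646 J
v = √(2 × 55.646/2.98) = 6.111 m/s

v = 6.11 m/s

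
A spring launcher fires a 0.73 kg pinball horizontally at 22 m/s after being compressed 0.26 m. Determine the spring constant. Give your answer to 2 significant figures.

Energy stored in the spring equals the launch KE: ½kx² = ½mv²
k = mv²/x² = (0.73)(22)²/(0.26)² = 5227 N/m

k = 5200 N/m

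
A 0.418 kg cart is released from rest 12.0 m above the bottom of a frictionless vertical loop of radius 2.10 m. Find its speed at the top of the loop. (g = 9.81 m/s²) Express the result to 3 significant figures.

Energy conservation: mgh = ½mv_top² + mg(2r)
v_top² = 2g(h − 2r) = 2(9.81)(12.0 − 4.200) = 153.0
v_top = 12.37 m/s

v = 12.4 m/s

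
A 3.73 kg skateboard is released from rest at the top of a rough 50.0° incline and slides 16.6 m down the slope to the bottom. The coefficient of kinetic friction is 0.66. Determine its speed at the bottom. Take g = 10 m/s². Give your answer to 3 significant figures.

v = 10.7 m/s

Taking the bottom as reference, mgh = ½mv² + μ_k N L with h = L sinθ, N = mg cosθ:
mgh = mgL sinθ = (3.73)(10)(16.6)sin50.0° = 474.32 J
W_f = μ_k mg cosθ · L = (0.66)(3.73)(10)cos50.0°·16.6 = 262.7 J
½mv² = 474.32 − 262.7 = 211.64 J
v = √(2 × 211.64/3.73) = 10.65 m/s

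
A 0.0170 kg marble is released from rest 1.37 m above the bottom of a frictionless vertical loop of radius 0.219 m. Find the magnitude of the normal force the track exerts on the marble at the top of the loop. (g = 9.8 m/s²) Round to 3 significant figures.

N = 1.25 N

Energy from release to top (height 2r): mgh = ½mv_top² + mg(2r)
v_top² = 2g(h − 2r) = 2(9.8)(1.37 − 0.4380) = 18.267 m²/s²
At the top, both N and weight point toward the centre: N + mg = mv_top²/r
N = m(v_top²/r − g) = 0.0170(18.267/0.219 − 9.8) = 1.251 N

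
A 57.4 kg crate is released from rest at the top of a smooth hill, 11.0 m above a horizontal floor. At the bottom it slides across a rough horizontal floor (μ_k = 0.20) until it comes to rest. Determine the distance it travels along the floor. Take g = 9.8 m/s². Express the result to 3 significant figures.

d = 55.0 m

Applying the work–energy principle:
At rest all PE has been dissipated by friction: mgh = μ_k m g d
d = h/μ_k = 11.0/0.20 = 55.00 m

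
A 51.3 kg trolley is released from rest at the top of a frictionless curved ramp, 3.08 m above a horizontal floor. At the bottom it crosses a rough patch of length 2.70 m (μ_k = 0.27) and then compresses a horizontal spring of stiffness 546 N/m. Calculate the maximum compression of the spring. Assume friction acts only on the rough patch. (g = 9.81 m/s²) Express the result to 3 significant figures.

Initial energy: E₁ = mgh = (51.3)(9.81)(3.08) = 1550.0 J
Friction removes W_f = μ_k mg d = (0.27)(51.3)(9.81)(2.70) = 366.9 J
Energy reaching the spring: E = 1550.0 − 366.9 = 1183.1 J
At max compression ½kx² = E ⇒ x = √(2E/k) = √(2 × 1183.1/546) = 2.082 m

x = 2.08 m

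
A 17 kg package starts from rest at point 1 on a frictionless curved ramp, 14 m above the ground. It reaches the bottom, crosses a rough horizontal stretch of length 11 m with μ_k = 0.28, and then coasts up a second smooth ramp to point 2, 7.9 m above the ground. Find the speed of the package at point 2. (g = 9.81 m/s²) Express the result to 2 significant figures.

v = 7.7 m/s

Energy at 1: mgh₁ = (17)(9.81)(14) = 2334.8 J
Friction loss: W_f = μ_k mg d = 513.7 J
At 2: ½mv² + mgh₂ = mgh₁ − W_f
½mv² = 2334.8 − 513.7 − 1317.5 = 503.65 J
v = √(2 × 503.65/17) = 7.698 m/s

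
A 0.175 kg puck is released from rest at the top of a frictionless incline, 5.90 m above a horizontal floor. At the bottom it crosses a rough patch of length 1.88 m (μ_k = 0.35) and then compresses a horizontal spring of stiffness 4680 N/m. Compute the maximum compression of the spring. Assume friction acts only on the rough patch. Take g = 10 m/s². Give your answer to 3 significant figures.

x = 0.0626 m

Initial energy: E₁ = mgh = (0.175)(10)(5.90) = 10.325 J
Friction removes W_f = μ_k mg d = (0.35)(0.175)(10)(1.88) = 1.151 J
Energy reaching the spring: E = 10.325 − 1.151 = 9.1735 J
At max compression ½kx² = E ⇒ x = √(2E/k) = √(2 × 9.1735/4680) = 0.06261 m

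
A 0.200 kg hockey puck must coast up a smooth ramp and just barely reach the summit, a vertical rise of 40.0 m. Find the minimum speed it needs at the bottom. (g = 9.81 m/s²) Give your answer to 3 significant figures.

At the top it is momentarily at rest, so all KE converts to PE: ½mv² = mgh
v = √(2gh) = √(2 × 9.81 × 40.0) = 28.01 m/s

v = 28.0 m/s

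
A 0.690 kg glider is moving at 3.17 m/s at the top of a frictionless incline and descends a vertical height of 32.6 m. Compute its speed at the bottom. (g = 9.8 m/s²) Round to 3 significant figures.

v = 25.5 m/s

By conservation of mechanical energy, ½mv₀² + mgh = ½mv²
v² = v₀² + 2gh = (3.17)² + 2(9.8)(32.6) = 649.01
v = √649.01 = 25.48 m/s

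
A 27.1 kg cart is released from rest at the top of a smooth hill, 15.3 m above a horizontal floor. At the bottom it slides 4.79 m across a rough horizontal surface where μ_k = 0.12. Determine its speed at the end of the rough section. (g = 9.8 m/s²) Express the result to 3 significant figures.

v = 17.0 m/s

Energy at the top = energy at the end + work done against friction:
mgh = ½mv² + μ_k m g d
W_f = μ_k mg d = (0.12)(27.1)(9.8)(4.79) = 152.7 J
½mv² = mgh − W_f = 4063.4 − 152.7 = 3910.7 J
v = √(2 × 3910.7/27.1) = 16.99 m/s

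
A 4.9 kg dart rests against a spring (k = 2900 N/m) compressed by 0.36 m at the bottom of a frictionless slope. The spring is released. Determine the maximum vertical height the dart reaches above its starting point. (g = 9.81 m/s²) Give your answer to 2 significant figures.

h = 3.9 m

At maximum height the dart is at rest, so ½kx² = mgh
h = kx²/(2mg) = (2900)(0.36)²/(2 × 4.9 × 9.81) = 3.909 m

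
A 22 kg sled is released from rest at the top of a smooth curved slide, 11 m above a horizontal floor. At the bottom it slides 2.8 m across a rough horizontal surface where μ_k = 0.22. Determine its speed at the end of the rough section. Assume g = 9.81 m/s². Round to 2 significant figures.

v = 14 m/s

Energy bookkeeping (friction removes W_f = μ_k N d):
mgh = ½mv² + μ_k m g d
W_f = μ_k mg d = (0.22)(22)(9.81)(2.8) = 132.9 J
½mv² = mgh − W_f = 2374.0 − 132.9 = 2241.1 J
v = √(2 × 2241.1/22) = 14.27 m/s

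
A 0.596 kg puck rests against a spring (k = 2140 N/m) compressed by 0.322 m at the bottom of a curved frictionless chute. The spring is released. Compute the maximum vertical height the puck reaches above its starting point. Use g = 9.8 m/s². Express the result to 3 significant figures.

All spring PE becomes gravitational PE at the highest point: ½kx² = mgh
h = kx²/(2mg) = (2140)(0.322)²/(2 × 0.596 × 9.8) = 18.99 m

h = 19.0 m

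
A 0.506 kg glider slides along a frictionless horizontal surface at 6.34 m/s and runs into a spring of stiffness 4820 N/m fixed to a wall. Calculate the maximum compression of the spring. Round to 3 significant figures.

Conservation of energy between contact and max compression: ½mv² = ½kx²
x = v√(m/k) = 6.34 × √(0.506/4820) = 0.06496 m

x = 0.0650 m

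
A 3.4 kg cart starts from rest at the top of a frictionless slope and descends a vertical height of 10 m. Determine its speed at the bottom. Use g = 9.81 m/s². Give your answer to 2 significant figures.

v = 14 m/s

Energy conservation between the two points: mgh = ½mv²
v = √(2gh) = √(2 × 9.81 × 10) = √196.20 = 14.01 m/s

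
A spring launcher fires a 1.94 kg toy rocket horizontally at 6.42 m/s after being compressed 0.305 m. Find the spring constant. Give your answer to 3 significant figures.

k = 860 N/m

½kx² = ½mv²
k = mv²/x² = (1.94)(6.42)²/(0.305)² = 859.6 N/m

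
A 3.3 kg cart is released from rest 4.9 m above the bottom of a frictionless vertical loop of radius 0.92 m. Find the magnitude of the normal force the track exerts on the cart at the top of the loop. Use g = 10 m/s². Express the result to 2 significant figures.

Energy from release to top (height 2r): mgh = ½mv_top² + mg(2r)
v_top² = 2g(h − 2r) = 2(10)(4.9 − 1.840) = 61.200 m²/s²
At the top, both N and weight point toward the centre: N + mg = mv_top²/r
N = m(v_top²/r − g) = 3.3(61.200/0.92 − 10) = 186.5 N

N = 190 N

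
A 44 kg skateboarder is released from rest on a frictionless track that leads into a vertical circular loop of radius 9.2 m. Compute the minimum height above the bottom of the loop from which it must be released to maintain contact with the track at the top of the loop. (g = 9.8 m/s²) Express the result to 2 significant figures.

At the top, for minimum speed gravity alone supplies the centripetal force: mg = mv_top²/r ⇒ v_top² = gr = 90.16 m²/s²
Energy conservation from release height h to the top (height 2r): mgh = ½mv_top² + mg(2r)
h = v_top²/(2g) + 2r = r/2 + 2r = 5r/2 = 23.00 m

h = 23 m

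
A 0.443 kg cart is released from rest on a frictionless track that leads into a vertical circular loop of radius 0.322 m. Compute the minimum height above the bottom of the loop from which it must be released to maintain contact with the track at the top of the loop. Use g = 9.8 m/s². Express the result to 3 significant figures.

h = 0.805 m

At the top, for minimum speed gravity alone supplies the centripetal force: mg = mv_top²/r ⇒ v_top² = gr = 3.156 m²/s²
Energy conservation from release height h to the top (height 2r): mgh = ½mv_top² + mg(2r)
h = v_top²/(2g) + 2r = r/2 + 2r = 5r/2 = 0.8050 m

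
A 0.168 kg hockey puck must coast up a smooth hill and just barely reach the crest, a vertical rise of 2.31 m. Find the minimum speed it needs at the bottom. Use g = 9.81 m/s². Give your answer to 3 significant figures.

At the top it is momentarily at rest, so all KE converts to PE: ½mv² = mgh
v = √(2gh) = √(2 × 9.81 × 2.31) = 6.732 m/s

v = 6.73 m/s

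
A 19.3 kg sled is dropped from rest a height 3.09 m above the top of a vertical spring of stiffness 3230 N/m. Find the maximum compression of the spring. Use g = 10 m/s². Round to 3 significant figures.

x = 0.670 m

Let x be the compression. The total drop is H + x, and the sled is instantaneously at rest at max compression, so energy conservation gives:
mg(H + x) = ½kx²
½(3230)x² − (19.3)(10)x − (19.3)(10)(3.09) = 0
1615x² − 193.0x − 596.4 = 0
x = [193.0 + √(37249 + 3.8526e+06)]/(2 × 1615) = 0.6704 m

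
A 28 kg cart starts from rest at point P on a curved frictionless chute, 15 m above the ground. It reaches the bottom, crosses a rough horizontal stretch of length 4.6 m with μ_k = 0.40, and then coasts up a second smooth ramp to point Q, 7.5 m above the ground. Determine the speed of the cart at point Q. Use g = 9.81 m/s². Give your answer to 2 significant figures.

Energy at P: mgh₁ = (28)(9.81)(15) = 4120.2 J
Friction loss: W_f = μ_k mg d = 505.4 J
At Q: ½mv² + mgh₂ = mgh₁ − W_f
½mv² = 4120.2 − 505.4 − 2060.1 = 1554.7 J
v = √(2 × 1554.7/28) = 10.54 m/s

v = 11 m/s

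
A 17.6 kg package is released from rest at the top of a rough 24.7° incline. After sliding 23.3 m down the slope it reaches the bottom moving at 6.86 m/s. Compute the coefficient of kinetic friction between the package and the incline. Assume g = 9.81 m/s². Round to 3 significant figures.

Energy balance down the incline: mg L sinθ − ½mv² = μ_k (mg cosθ) L
mgL sinθ = 1681.0 J; ½mv² = 414.12 J
W_f = 1681.0 − 414.12 = 1267 J
μ_k = W_f/(mg cosθ · L) = 1267/(156.9 × 23.3) = 0.3466

μ_k = 0.347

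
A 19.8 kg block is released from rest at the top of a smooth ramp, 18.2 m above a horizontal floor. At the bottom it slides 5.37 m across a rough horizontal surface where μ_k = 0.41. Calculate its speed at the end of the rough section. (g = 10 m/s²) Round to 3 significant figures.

Applying the work–energy principle:
mgh = ½mv² + μ_k m g d
W_f = μ_k mg d = (0.41)(19.8)(10)(5.37) = 435.9 J
½mv² = mgh − W_f = 3603.6 − 435.9 = 3167.7 J
v = √(2 × 3167.7/19.8) = 17.89 m/s

v = 17.9 m/s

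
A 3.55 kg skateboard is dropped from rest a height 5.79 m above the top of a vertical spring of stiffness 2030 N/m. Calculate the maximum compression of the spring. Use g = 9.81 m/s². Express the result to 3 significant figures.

x = 0.463 m

Take the reference level at the top of the uncompressed spring. At max compression the skateboard has fallen H + x and is momentarily at rest:
mg(H + x) = ½kx²
½(2030)x² − (3.55)(9.81)x − (3.55)(9.81)(5.79) = 0
1015x² − 34.83x − 201.6 = 0
x = [34.83 + √(1213 + 818657)]/(2 × 1015) = 0.4632 m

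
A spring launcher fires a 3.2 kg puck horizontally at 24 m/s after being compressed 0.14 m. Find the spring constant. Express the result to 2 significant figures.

Spring PE at full compression equals KE at release: ½kx² = ½mv²
k = mv²/x² = (3.2)(24)²/(0.14)² = 94041 N/m

k = 94000 N/m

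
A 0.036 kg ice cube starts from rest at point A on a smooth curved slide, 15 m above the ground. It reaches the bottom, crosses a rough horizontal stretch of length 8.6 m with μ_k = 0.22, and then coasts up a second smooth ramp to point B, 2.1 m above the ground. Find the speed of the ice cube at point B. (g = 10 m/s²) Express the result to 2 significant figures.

Energy at A: mgh₁ = (0.036)(10)(15) = 5.4000 J
Friction loss: W_f = μ_k mg d = 0.6811 J
At B: ½mv² + mgh₂ = mgh₁ − W_f
½mv² = 5.4000 − 0.6811 − 0.75600 = 3.9629 J
v = √(2 × 3.9629/0.036) = 14.84 m/s

v = 15 m/s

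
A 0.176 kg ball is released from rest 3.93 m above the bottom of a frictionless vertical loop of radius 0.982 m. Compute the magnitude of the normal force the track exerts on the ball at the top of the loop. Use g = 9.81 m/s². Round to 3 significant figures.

Energy from release to top (height 2r): mgh = ½mv_top² + mg(2r)
v_top² = 2g(h − 2r) = 2(9.81)(3.93 − 1.964) = 38.573 m²/s²
At the top, both N and weight point toward the centre: N + mg = mv_top²/r
N = m(v_top²/r − g) = 0.176(38.573/0.982 − 9.81) = 5.187 N

N = 5.19 N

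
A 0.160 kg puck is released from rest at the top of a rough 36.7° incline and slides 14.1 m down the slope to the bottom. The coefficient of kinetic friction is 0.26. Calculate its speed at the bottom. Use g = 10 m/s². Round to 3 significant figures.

Energy: mgh = ½mv² + W_f, with h = L sinθ and W_f = μ_k (mg cosθ) L
mgh = mgL sinθ = (0.160)(10)(14.1)sin36.7° = 13.482 J
W_f = μ_k mg cosθ · L = (0.26)(0.160)(10)cos36.7°·14.1 = 4.703 J
½mv² = 13.482 − 4.703 = 8.7795 J
v = √(2 × 8.7795/0.160) = 10.48 m/s

v = 10.5 m/s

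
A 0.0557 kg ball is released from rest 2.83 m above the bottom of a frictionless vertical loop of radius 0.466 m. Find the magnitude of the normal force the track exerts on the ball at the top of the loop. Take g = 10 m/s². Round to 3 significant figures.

Energy from release to top (height 2r): mgh = ½mv_top² + mg(2r)
v_top² = 2g(h − 2r) = 2(10)(2.83 − 0.9320) = 37.960 m²/s²
At the top, both N and weight point toward the centre: N + mg = mv_top²/r
N = m(v_top²/r − g) = 0.0557(37.960/0.466 − 10) = 3.980 N

N = 3.98 N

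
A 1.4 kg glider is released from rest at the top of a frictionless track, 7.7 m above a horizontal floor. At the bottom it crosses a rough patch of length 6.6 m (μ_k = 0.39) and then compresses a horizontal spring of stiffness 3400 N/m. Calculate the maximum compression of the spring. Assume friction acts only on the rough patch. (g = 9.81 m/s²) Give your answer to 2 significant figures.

Initial energy: E₁ = mgh = (1.4)(9.81)(7.7) = 105.75 J
Friction removes W_f = μ_k mg d = (0.39)(1.4)(9.81)(6.6) = 35.35 J
Energy reaching the spring: E = 105.75 − 35.35 = 70.400 J
At max compression ½kx² = E ⇒ x = √(2E/k) = √(2 × 70.400/3400) = 0.2035 m

x = 0.20 m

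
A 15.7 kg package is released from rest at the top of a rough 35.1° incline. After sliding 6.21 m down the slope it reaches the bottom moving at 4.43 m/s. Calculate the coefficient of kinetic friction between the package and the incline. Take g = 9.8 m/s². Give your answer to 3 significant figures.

μ_k = 0.506

Energy balance down the incline: mg L sinθ − ½mv² = μ_k (mg cosθ) L
mgL sinθ = 549.40 J; ½mv² = 154.06 J
W_f = 549.40 − 154.06 = 395.3 J
μ_k = W_f/(mg cosθ · L) = 395.3/(125.9 × 6.21) = 0.5057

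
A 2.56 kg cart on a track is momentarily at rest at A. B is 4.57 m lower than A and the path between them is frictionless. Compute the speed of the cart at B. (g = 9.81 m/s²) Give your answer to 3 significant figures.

Energy conservation between the two points: mgh = ½mv²
v = √(2gh) = √(2 × 9.81 × 4.57) = √89.663 = 9.469 m/s

v = 9.47 m/s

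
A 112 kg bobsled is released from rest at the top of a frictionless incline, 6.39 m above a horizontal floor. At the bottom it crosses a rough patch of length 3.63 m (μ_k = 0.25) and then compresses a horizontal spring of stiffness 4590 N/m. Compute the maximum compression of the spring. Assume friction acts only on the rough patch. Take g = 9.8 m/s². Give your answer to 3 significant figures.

x = 1.62 m

Initial energy: E₁ = mgh = (112)(9.8)(6.39) = 7013.7 J
Friction removes W_f = μ_k mg d = (0.25)(112)(9.8)(3.63) = 996.1 J
Energy reaching the spring: E = 7013.7 − 996.1 = 6017.6 J
At max compression ½kx² = E ⇒ x = √(2E/k) = √(2 × 6017.6/4590) = 1.619 m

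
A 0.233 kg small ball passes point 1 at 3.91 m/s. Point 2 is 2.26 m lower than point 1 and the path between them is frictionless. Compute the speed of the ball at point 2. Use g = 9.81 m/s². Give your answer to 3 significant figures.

By conservation of mechanical energy, ½mv₀² + mgh = ½mv²
v² = v₀² + 2gh = (3.91)² + 2(9.81)(2.26) = 59.629
v = √59.629 = 7.722 m/s

v = 7.72 m/s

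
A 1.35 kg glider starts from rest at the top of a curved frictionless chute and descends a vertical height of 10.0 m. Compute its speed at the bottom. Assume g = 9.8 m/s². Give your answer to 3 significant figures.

v = 14.0 m/s

By conservation of mechanical energy, mgh = ½mv²
The mass cancels from both sides.
v = √(2gh) = √(2 × 9.8 × 10.0) = √196.00 = 14.00 m/s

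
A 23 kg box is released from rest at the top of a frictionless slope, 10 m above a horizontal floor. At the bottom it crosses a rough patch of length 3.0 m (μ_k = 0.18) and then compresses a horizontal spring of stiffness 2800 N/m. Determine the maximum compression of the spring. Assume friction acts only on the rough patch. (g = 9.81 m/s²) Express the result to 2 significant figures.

Initial energy: E₁ = mgh = (23)(9.81)(10) = 2256.3 J
Friction removes W_f = μ_k mg d = (0.18)(23)(9.81)(3.0) = 121.8 J
Energy reaching the spring: E = 2256.3 − 121.8 = 2134.5 J
At max compression ½kx² = E ⇒ x = √(2E/k) = √(2 × 2134.5/2800) = 1.235 m

x = 1.2 m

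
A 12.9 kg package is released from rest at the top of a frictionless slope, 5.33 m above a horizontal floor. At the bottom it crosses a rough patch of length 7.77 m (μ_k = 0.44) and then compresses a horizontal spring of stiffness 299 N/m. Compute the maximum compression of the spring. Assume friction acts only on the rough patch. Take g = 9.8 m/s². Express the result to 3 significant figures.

x = 1.27 m

Initial energy: E₁ = mgh = (12.9)(9.8)(5.33) = 673.82 J
Friction removes W_f = μ_k mg d = (0.44)(12.9)(9.8)(7.77) = 432.2 J
Energy reaching the spring: E = 673.82 − 432.2 = 241.61 J
At max compression ½kx² = E ⇒ x = √(2E/k) = √(2 × 241.61/299) = 1.271 m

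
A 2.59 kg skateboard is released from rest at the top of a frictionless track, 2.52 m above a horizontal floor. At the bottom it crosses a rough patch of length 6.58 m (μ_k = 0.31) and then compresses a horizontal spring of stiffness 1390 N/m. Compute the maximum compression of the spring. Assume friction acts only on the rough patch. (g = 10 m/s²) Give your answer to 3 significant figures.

x = 0.134 m

Initial energy: E₁ = mgh = (2.59)(10)(2.52) = 65.268 J
Friction removes W_f = μ_k mg d = (0.31)(2.59)(10)(6.58) = 52.83 J
Energy reaching the spring: E = 65.268 − 52.83 = 12.437 J
At max compression ½kx² = E ⇒ x = √(2E/k) = √(2 × 12.437/1390) = 0.1338 m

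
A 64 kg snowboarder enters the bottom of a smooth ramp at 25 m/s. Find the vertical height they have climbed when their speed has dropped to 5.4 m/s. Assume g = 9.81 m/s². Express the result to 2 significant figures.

Energy balance between the two points: ½mv₁² = ½mv₂² + mgh
h = (v₁² − v₂²)/(2g) = (25² − 5.4²)/(2 × 9.81) = 30.37 m

h = 30 m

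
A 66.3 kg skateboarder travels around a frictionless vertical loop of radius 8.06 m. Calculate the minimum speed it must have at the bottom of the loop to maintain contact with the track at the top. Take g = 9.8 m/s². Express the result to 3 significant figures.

v = 19.9 m/s

At the top: mg = mv_top²/r ⇒ v_top² = gr = 78.99 m²/s²
Energy from bottom to top (height 2r): ½mv_bot² = ½mv_top² + mg(2r)
v_bot² = gr + 4gr = 5gr = 394.9
v_bot = √(5gr) = 19.87 m/s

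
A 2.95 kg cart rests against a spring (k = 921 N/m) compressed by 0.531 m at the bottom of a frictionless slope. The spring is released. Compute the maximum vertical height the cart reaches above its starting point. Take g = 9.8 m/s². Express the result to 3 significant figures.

h = 4.49 m

All spring PE becomes gravitational PE at the highest point: ½kx² = mgh
h = kx²/(2mg) = (921)(0.531)²/(2 × 2.95 × 9.8) = 4.491 m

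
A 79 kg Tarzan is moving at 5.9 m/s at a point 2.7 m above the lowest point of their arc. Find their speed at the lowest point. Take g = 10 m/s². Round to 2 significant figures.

By conservation of mechanical energy, ½mv₀² + mgh = ½mv²
v² = v₀² + 2gh = (5.9)² + 2(10)(2.7) = 88.810
v = √88.810 = 9.424 m/s

v = 9.4 m/s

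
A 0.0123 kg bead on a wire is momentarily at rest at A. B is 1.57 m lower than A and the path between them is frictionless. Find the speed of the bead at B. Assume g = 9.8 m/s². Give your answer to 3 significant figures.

Equating total energy at the two states: mgh = ½mv²
v = √(2gh) = √(2 × 9.8 × 1.57) = √30.772 = 5.547 m/s

v = 5.55 m/s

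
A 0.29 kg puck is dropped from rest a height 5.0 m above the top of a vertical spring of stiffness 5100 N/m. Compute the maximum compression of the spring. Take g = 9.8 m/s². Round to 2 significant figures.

x = 0.075 m

Take the reference level at the top of the uncompressed spring. At max compression the puck has fallen H + x and is momentarily at rest:
mg(H + x) = ½kx²
½(5100)x² − (0.29)(9.8)x − (0.29)(9.8)(5.0) = 0
2550x² − 2.842x − 14.21 = 0
x = [2.842 + √(8.077 + 144942)]/(2 × 2550) = 0.07521 m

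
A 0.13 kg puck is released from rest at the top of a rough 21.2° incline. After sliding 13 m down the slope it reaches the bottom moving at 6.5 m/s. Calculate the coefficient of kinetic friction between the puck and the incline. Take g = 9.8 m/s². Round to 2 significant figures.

The energy dissipated by friction is the PE lost minus the KE gained:
mgL sinθ = 5.9892 J; ½mv² = 2.7462 J
W_f = 5.9892 − 2.7462 = 3.243 J
μ_k = W_f/(mg cosθ · L) = 3.243/(1.188 × 13) = 0.2100

μ_k = 0.21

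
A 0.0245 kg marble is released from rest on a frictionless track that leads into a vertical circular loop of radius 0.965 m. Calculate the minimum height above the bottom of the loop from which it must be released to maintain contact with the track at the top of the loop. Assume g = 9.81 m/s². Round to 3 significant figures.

At the top, for minimum speed gravity alone supplies the centripetal force: mg = mv_top²/r ⇒ v_top² = gr = 9.467 m²/s²
Energy conservation from release height h to the top (height 2r): mgh = ½mv_top² + mg(2r)
h = v_top²/(2g) + 2r = r/2 + 2r = 5r/2 = 2.413 m

h = 2.41 m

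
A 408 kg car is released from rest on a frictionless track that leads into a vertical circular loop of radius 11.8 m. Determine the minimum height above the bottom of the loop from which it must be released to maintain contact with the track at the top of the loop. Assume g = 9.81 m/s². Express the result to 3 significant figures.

h = 29.5 m

At the top, for minimum speed gravity alone supplies the centripetal force: mg = mv_top²/r ⇒ v_top² = gr = 115.8 m²/s²
Energy conservation from release height h to the top (height 2r): mgh = ½mv_top² + mg(2r)
h = v_top²/(2g) + 2r = r/2 + 2r = 5r/2 = 29.50 m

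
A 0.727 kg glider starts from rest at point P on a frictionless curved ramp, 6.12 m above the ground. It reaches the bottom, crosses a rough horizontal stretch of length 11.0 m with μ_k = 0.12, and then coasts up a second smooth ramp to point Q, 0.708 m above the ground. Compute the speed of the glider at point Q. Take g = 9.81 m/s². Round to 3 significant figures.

v = 8.96 m/s

Energy at P: mgh₁ = (0.727)(9.81)(6.12) = 43.647 J
Friction loss: W_f = μ_k mg d = 9.414 J
At Q: ½mv² + mgh₂ = mgh₁ − W_f
½mv² = 43.647 − 9.414 − 5.0494 = 29.184 J
v = √(2 × 29.184/0.727) = 8.960 m/s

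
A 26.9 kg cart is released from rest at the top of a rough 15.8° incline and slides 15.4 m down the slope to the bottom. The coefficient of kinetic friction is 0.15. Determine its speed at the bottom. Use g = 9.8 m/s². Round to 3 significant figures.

v = 6.21 m/s

Work–energy: mg(L sinθ) − μ_k(mg cosθ)L = ½mv²
mgh = mgL sinθ = (26.9)(9.8)(15.4)sin15.8° = 1105.4 J
W_f = μ_k mg cosθ · L = (0.15)(26.9)(9.8)cos15.8°·15.4 = 586.0 J
½mv² = 1105.4 − 586.0 = 519.43 J
v = √(2 × 519.43/26.9) = 6.214 m/s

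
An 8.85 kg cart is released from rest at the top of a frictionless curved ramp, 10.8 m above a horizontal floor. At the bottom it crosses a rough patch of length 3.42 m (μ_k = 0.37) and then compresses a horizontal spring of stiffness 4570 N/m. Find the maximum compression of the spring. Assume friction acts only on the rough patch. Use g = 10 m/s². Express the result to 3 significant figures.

x = 0.608 m

Initial energy: E₁ = mgh = (8.85)(10)(10.8) = 955.80 J
Friction removes W_f = μ_k mg d = (0.37)(8.85)(10)(3.42) = 112.0 J
Energy reaching the spring: E = 955.80 − 112.0 = 843.81 J
At max compression ½kx² = E ⇒ x = √(2E/k) = √(2 × 843.81/4570) = 0.6077 m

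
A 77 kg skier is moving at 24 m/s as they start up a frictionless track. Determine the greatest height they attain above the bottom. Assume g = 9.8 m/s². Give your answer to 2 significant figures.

h = 29 m

Setting KE at the bottom equal to PE gained: ½mv² = mgh
h = v²/(2g) = 24²/(2 × 9.8) = 29.39 m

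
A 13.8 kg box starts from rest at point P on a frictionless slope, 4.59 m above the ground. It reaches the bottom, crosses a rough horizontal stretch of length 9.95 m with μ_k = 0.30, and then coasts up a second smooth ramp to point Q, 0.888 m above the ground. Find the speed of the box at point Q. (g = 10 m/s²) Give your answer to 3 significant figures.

v = 3.79 m/s

Energy at P: mgh₁ = (13.8)(10)(4.59) = 633.42 J
Friction loss: W_f = μ_k mg d = 411.9 J
At Q: ½mv² + mgh₂ = mgh₁ − W_f
½mv² = 633.42 − 411.9 − 122.54 = 98.946 J
v = √(2 × 98.946/13.8) = 3.787 m/s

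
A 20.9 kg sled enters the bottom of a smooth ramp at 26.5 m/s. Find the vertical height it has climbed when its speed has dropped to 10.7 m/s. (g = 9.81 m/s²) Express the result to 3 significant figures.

Energy balance between the two points: ½mv₁² = ½mv₂² + mgh
h = (v₁² − v₂²)/(2g) = (26.5² − 10.7²)/(2 × 9.81) = 29.96 m

h = 30.0 m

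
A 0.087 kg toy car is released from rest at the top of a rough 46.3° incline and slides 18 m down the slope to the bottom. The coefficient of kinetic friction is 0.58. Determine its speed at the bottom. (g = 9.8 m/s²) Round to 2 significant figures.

Taking the bottom as reference, mgh = ½mv² + μ_k N L with h = L sinθ, N = mg cosθ:
mgh = mgL sinθ = (0.087)(9.8)(18)sin46.3° = 11.095 J
W_f = μ_k mg cosθ · L = (0.58)(0.087)(9.8)cos46.3°·18 = 6.150 J
½mv² = 11.095 − 6.150 = 4.9456 J
v = √(2 × 4.9456/0.087) = 10.66 m/s

v = 11 m/s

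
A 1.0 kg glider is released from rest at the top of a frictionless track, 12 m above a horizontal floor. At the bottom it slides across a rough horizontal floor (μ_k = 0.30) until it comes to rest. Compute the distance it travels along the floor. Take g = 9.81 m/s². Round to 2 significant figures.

d = 40 m

Energy at the top = energy at the end + work done against friction:
At rest all PE has been dissipated by friction: mgh = μ_k m g d
d = h/μ_k = 12/0.30 = 40.00 m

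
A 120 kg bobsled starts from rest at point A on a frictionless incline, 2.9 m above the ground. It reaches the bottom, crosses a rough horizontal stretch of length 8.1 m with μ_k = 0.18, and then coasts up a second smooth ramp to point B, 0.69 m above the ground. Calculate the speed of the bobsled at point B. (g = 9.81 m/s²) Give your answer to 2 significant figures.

Energy at A: mgh₁ = (120)(9.81)(2.9) = 3413.9 J
Friction loss: W_f = μ_k mg d = 1716 J
At B: ½mv² + mgh₂ = mgh₁ − W_f
½mv² = 3413.9 − 1716 − 812.27 = 885.25 J
v = √(2 × 885.25/120) = 3.841 m/s

v = 3.8 m/s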